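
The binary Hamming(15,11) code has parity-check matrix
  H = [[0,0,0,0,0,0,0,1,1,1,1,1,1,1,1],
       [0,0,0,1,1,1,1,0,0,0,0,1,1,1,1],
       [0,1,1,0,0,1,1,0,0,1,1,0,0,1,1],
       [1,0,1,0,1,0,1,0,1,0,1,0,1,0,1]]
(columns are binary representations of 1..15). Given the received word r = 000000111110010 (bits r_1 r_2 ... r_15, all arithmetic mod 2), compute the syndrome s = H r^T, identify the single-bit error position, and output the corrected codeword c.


s = (1, 0, 0, 1)^T, error position = 9, corrected codeword c = 000000110110010

Compute s = H r^T mod 2 one row at a time:
  s_1 = 1 + 1 + 1 + 1 + 0 + 0 + 1 + 0 = 5 ≡ 1 (mod 2).
  s_2 = 0 + 0 + 0 + 1 + 0 + 0 + 1 + 0 = 2 ≡ 0 (mod 2).
  s_3 = 0 + 0 + 0 + 1 + 1 + 1 + 1 + 0 = 4 ≡ 0 (mod 2).
  s_4 = 0 + 0 + 0 + 1 + 1 + 1 + 0 + 0 = 3 ≡ 1 (mod 2).
s = (1, 0, 0, 1)^T — this equals column 9 of H (binary 1001), so error is at position 9.
Correct: flip bit 9 of r = 000000111110010 to get c = 000000110110010.


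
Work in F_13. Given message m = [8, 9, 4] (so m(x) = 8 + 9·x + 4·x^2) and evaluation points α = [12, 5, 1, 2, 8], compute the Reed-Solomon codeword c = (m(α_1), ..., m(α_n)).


c = [3, 10, 8, 3, 11]

Message polynomial: m(x) = 8 + 9·x + 4·x^2 (mod 13).
For each evaluation point α_i, compute m(α_i) mod 13:
  α_1 = 12: Horner steps 4 → 5 → 3, so m(12) = 3.
  α_2 = 5: Horner steps 4 → 3 → 10, so m(5) = 10.
  α_3 = 1: Horner steps 4 → 0 → 8, so m(1) = 8.
  α_4 = 2: Horner steps 4 → 4 → 3, so m(2) = 3.
  α_5 = 8: Horner steps 4 → 2 → 11, so m(8) = 11.
Codeword c = [3, 10, 8, 3, 11] ∈ F_13^5.


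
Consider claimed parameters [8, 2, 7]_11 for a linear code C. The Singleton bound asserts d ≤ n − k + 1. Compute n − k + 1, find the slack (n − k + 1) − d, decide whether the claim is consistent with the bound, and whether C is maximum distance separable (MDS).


Singleton RHS = n − k + 1 = 7, slack = 0, bound satisfied, MDS.

Singleton bound: d ≤ n − k + 1.
Here n = 8, k = 2, so n − k + 1 = 7.
Given d = 7, check d ≤ 7: YES.
Slack = (n − k + 1) − d = 0.
The code is MDS (slack = 0).
Description: the claimed parameters are [8, 2, 7]_11; such a code would be MDS (meets Singleton bound).


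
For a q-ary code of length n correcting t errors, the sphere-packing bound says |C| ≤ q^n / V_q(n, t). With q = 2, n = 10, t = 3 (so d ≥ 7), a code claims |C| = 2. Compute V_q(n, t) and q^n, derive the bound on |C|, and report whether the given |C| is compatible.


V_q(n, t) = 176, q^n = 1024, Hamming bound = 5, |C| = 2 ≤ bound (satisfied).

Step 1: Compute V_q(n, t) = Σ_{j=0}^3 C(n, j) (q−1)^j.
  j = 0: C(10,0)·(1)^0 = 1·1 = 1.
  j = 1: C(10,1)·(1)^1 = 10·1 = 10.
  j = 2: C(10,2)·(1)^2 = 45·1 = 45.
  j = 3: C(10,3)·(1)^3 = 120·1 = 120.
  V_q(n, t) = 1 + 10 + 45 + 120 = 176.
Step 2: q^n = 2^10 = 1024.
Step 3: Hamming bound ⌊q^n / V_q(n,t)⌋ = ⌊1024/176⌋ = 5.
Step 4: Compare |C| = 2 to 5: satisfied.
The claimed |C| lies below the Hamming bound.


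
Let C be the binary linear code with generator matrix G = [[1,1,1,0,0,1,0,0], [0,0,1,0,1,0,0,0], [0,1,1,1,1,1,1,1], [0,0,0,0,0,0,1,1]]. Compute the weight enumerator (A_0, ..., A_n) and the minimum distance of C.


Weight distribution: A_0 = 1, A_2 = 2, A_3 = 3, A_4 = 3, A_5 = 4, A_6 = 2, A_7 = 1. Minimum distance d = 2.

Enumerate all 2^4 = 16 messages m ∈ F_2^4.
For each, compute codeword c = mG in F_2^8, then tally its weight.
  m = 0000 → c = 00000000, weight = 0.
  m = 1000 → c = 11100100, weight = 4.
  m = 0100 → c = 00101000, weight = 2.
  m = 1100 → c = 11001100, weight = 4.
  m = 0010 → c = 01111111, weight = 7.
  m = 1010 → c = 10011011, weight = 5.
  m = 0110 → c = 01010111, weight = 5.
  m = 1110 → c = 10110011, weight = 5.
  m = 0001 → c = 00000011, weight = 2.
  m = 1001 → c = 11100111, weight = 6.
  m = 0101 → c = 00101011, weight = 4.
  m = 1101 → c = 11001111, weight = 6.
  m = 0011 → c = 01111100, weight = 5.
  m = 1011 → c = 10011000, weight = 3.
  m = 0111 → c = 01010100, weight = 3.
  m = 1111 → c = 10110000, weight = 3.
Tally weights:
  weight 0: 1 codewords.
  weight 2: 2 codewords.
  weight 3: 3 codewords.
  weight 4: 3 codewords.
  weight 5: 4 codewords.
  weight 6: 2 codewords.
  weight 7: 1 codewords.
Minimum distance d = smallest w > 0 with A_w > 0 = 2.
Sanity: Σ A_w = 16 = 2^4 = 16 ✓.


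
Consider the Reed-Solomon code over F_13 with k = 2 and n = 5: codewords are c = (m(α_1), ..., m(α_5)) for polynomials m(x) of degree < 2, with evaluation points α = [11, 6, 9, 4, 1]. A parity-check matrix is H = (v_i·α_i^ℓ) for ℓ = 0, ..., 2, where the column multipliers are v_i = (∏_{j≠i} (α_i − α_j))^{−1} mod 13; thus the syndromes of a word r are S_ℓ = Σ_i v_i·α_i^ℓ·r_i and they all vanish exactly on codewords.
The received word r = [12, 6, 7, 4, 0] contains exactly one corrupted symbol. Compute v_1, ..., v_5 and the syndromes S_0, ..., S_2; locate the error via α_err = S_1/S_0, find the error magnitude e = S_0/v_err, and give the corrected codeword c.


S = (5, 7, 2), error at position 4, error magnitude e = 3, c = [12, 6, 7, 1, 0].

Step 1: column multipliers v_i = (∏_{j≠i}(α_i − α_j))^{−1} mod 13.
  i = 1 (α = 11): (11−6)(11−9)(11−4)(11−1) = 5·2·7·10 = 700 ≡ 11, so v_1 = 11^{−1} = 6 (mod 13).
  i = 2 (α = 6): (6−11)(6−9)(6−4)(6−1) = (−5)·(−3)·2·5 = 150 ≡ 7, so v_2 = 7^{−1} = 2 (mod 13).
  i = 3 (α = 9): (9−11)(9−6)(9−4)(9−1) = (−2)·3·5·8 = −240 ≡ 7, so v_3 = 7^{−1} = 2 (mod 13).
  i = 4 (α = 4): (4−11)(4−6)(4−9)(4−1) = (−7)·(−2)·(−5)·3 = −210 ≡ 11, so v_4 = 11^{−1} = 6 (mod 13).
  i = 5 (α = 1): (1−11)(1−6)(1−9)(1−4) = (−10)·(−5)·(−8)·(−3) = 1200 ≡ 4, so v_5 = 4^{−1} = 10 (mod 13).
  v = [6, 2, 2, 6, 10].
Step 2: syndromes of r = [12, 6, 7, 4, 0] (all sums mod 13).
  S_0 = Σ v_i r_i = 6·12 + 2·6 + 2·7 + 6·4 + 10·0 = 122 ≡ 5.
  S_1 = Σ v_i α_i r_i = 6·11·12 + 2·6·6 + 2·9·7 + 6·4·4 + 10·1·0 = 1086 ≡ 7.
  α_i^2 mod 13 = [4, 10, 3, 3, 1].
  S_2 = Σ v_i α_i^2 r_i = 6·4·12 + 2·10·6 + 2·3·7 + 6·3·4 + 10·1·0 = 522 ≡ 2.
  S = (5, 7, 2) ≠ 0, so r is not a codeword (an error is present).
Step 3: locate the error. For a single error e at position i, S_ℓ = v_i·e·α_i^ℓ, so α_err = S_1/S_0.
  S_0^{−1} = 5^{−1} = 8 (mod 13), so α_err = 7·8 = 56 ≡ 4 = α_4. Error position i = 4.
  Consistency check: S_2/S_1 = 2·2 = 4 ≡ 4 = α_err ✓ (single-error assumption holds).
Step 4: error magnitude e = S_0/v_4 = S_0·∏_{j≠4}(α_4 − α_j) = 5·11 = 55 ≡ 3 (mod 13).
Step 5: correct position 4: c_4 = r_4 − e = 4 − 3 ≡ 1 (mod 13). Hence c = [12, 6, 7, 1, 0].
  Check: interpolating c through the α_i gives m(x) = 4 + 9·x (degree < 2) with m(α_i) = c_i for every i, so c is indeed a codeword.


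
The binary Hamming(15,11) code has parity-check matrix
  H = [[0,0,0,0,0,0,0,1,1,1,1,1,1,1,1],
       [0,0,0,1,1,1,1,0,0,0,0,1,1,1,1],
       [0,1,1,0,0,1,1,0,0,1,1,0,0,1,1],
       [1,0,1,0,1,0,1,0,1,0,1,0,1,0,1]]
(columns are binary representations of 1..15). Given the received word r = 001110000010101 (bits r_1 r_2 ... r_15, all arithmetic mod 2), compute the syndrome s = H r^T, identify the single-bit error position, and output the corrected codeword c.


s = (1, 0, 1, 1)^T, error position = 11, corrected codeword c = 001110000000101

Compute s = H r^T mod 2 one row at a time:
  s_1 = 0 + 0 + 0 + 1 + 0 + 1 + 0 + 1 = 3 ≡ 1 (mod 2).
  s_2 = 1 + 1 + 0 + 0 + 0 + 1 + 0 + 1 = 4 ≡ 0 (mod 2).
  s_3 = 0 + 1 + 0 + 0 + 0 + 1 + 0 + 1 = 3 ≡ 1 (mod 2).
  s_4 = 0 + 1 + 1 + 0 + 0 + 1 + 1 + 1 = 5 ≡ 1 (mod 2).
s = (1, 0, 1, 1)^T — this equals column 11 of H (binary 1011), so error is at position 11.
Correct: flip bit 11 of r = 001110000010101 to get c = 001110000000101.


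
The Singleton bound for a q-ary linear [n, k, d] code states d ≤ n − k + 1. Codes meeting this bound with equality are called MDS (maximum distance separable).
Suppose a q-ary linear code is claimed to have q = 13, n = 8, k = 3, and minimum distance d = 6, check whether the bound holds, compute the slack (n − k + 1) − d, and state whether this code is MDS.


Singleton RHS = n − k + 1 = 6, slack = 0, bound satisfied, MDS.

Singleton bound: d ≤ n − k + 1.
Here n = 8, k = 3, so n − k + 1 = 6.
Given d = 6, check d ≤ 6: YES.
Slack = (n − k + 1) − d = 0.
The code is MDS (slack = 0).
Description: the claimed parameters are [8, 3, 6]_13; such a code would be MDS (meets Singleton bound).


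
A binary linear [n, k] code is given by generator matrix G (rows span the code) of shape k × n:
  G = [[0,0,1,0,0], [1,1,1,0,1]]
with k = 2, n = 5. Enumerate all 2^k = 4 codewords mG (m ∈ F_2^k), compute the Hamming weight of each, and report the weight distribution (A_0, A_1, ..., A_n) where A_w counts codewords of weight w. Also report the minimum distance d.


Weight distribution: A_0 = 1, A_1 = 1, A_3 = 1, A_4 = 1. Minimum distance d = 1.

Enumerate all 2^2 = 4 messages m ∈ F_2^2.
For each, compute codeword c = mG in F_2^5, then tally its weight.
  m = 00 → c = 00000, weight = 0.
  m = 10 → c = 00100, weight = 1.
  m = 01 → c = 11101, weight = 4.
  m = 11 → c = 11001, weight = 3.
Tally weights:
  weight 0: 1 codewords.
  weight 1: 1 codewords.
  weight 3: 1 codewords.
  weight 4: 1 codewords.
Minimum distance d = smallest w > 0 with A_w > 0 = 1.
Sanity: Σ A_w = 4 = 2^2 = 4 ✓.


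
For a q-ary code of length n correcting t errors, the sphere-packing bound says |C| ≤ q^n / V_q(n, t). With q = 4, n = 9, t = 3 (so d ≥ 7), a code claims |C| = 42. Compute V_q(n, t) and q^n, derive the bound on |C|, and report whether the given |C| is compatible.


V_q(n, t) = 2620, q^n = 262144, Hamming bound = 100, |C| = 42 ≤ bound (satisfied).

Step 1: Compute V_q(n, t) = Σ_{j=0}^3 C(n, j) (q−1)^j.
  j = 0: C(9,0)·(3)^0 = 1·1 = 1.
  j = 1: C(9,1)·(3)^1 = 9·3 = 27.
  j = 2: C(9,2)·(3)^2 = 36·9 = 324.
  j = 3: C(9,3)·(3)^3 = 84·27 = 2268.
  V_q(n, t) = 1 + 27 + 324 + 2268 = 2620.
Step 2: q^n = 4^9 = 262144.
Step 3: Hamming bound ⌊q^n / V_q(n,t)⌋ = ⌊262144/2620⌋ = 100.
Step 4: Compare |C| = 42 to 100: satisfied.
The claimed |C| lies below the Hamming bound.


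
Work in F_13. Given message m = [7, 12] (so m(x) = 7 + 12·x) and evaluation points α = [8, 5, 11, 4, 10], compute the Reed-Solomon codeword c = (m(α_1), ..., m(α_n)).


c = [12, 2, 9, 3, 10]

Message polynomial: m(x) = 7 + 12·x (mod 13).
For each evaluation point α_i, compute m(α_i) mod 13:
  α_1 = 8: Horner steps 12 → 12, so m(8) = 12.
  α_2 = 5: Horner steps 12 → 2, so m(5) = 2.
  α_3 = 11: Horner steps 12 → 9, so m(11) = 9.
  α_4 = 4: Horner steps 12 → 3, so m(4) = 3.
  α_5 = 10: Horner steps 12 → 10, so m(10) = 10.
Codeword c = [12, 2, 9, 3, 10] ∈ F_13^5.


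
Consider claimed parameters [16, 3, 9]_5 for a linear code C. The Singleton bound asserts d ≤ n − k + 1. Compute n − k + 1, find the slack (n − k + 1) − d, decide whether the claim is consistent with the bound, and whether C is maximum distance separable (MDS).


Singleton RHS = n − k + 1 = 14, slack = 5, bound satisfied, not MDS.

Singleton bound: d ≤ n − k + 1.
Here n = 16, k = 3, so n − k + 1 = 14.
Given d = 9, check d ≤ 14: YES.
Slack = (n − k + 1) − d = 5.
The code is NOT MDS (slack = 5 > 0).
Description: the claimed parameters are [16, 3, 9]_5; such a code would be non-MDS.


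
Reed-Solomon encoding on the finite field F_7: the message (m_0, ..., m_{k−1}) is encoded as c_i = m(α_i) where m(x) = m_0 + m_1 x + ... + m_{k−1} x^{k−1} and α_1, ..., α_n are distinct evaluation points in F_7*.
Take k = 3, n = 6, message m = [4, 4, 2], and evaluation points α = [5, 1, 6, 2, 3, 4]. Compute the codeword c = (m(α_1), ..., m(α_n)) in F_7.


c = [4, 3, 2, 6, 6, 3]

Message polynomial: m(x) = 4 + 4·x + 2·x^2 (mod 7).
For each evaluation point α_i, compute m(α_i) mod 7:
  α_1 = 5: Horner steps 2 → 0 → 4, so m(5) = 4.
  α_2 = 1: Horner steps 2 → 6 → 3, so m(1) = 3.
  α_3 = 6: Horner steps 2 → 2 → 2, so m(6) = 2.
  α_4 = 2: Horner steps 2 → 1 → 6, so m(2) = 6.
  α_5 = 3: Horner steps 2 → 3 → 6, so m(3) = 6.
  α_6 = 4: Horner steps 2 → 5 → 3, so m(4) = 3.
Codeword c = [4, 3, 2, 6, 6, 3] ∈ F_7^6.


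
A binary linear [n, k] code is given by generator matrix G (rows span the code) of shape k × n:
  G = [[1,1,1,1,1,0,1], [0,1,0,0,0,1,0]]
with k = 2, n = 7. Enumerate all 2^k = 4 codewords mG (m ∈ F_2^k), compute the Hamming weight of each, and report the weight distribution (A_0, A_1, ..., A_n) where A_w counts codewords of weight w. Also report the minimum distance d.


Weight distribution: A_0 = 1, A_2 = 1, A_6 = 2. Minimum distance d = 2.

Enumerate all 2^2 = 4 messages m ∈ F_2^2.
For each, compute codeword c = mG in F_2^7, then tally its weight.
  m = 00 → c = 0000000, weight = 0.
  m = 10 → c = 1111101, weight = 6.
  m = 01 → c = 0100010, weight = 2.
  m = 11 → c = 1011111, weight = 6.
Tally weights:
  weight 0: 1 codewords.
  weight 2: 1 codewords.
  weight 6: 2 codewords.
Minimum distance d = smallest w > 0 with A_w > 0 = 2.
Sanity: Σ A_w = 4 = 2^2 = 4 ✓.


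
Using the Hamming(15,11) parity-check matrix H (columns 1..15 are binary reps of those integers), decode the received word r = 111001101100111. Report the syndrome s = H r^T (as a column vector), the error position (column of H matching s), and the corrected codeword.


s = (1, 1, 1, 0)^T, error position = 14, corrected codeword c = 111001101100101

Compute s = H r^T mod 2 one row at a time:
  s_1 = 0 + 1 + 1 + 0 + 0 + 1 + 1 + 1 = 5 ≡ 1 (mod 2).
  s_2 = 0 + 0 + 1 + 1 + 0 + 1 + 1 + 1 = 5 ≡ 1 (mod 2).
  s_3 = 1 + 1 + 1 + 1 + 1 + 0 + 1 + 1 = 7 ≡ 1 (mod 2).
  s_4 = 1 + 1 + 0 + 1 + 1 + 0 + 1 + 1 = 6 ≡ 0 (mod 2).
s = (1, 1, 1, 0)^T — this equals column 14 of H (binary 1110), so error is at position 14.
Correct: flip bit 14 of r = 111001101100111 to get c = 111001101100101.


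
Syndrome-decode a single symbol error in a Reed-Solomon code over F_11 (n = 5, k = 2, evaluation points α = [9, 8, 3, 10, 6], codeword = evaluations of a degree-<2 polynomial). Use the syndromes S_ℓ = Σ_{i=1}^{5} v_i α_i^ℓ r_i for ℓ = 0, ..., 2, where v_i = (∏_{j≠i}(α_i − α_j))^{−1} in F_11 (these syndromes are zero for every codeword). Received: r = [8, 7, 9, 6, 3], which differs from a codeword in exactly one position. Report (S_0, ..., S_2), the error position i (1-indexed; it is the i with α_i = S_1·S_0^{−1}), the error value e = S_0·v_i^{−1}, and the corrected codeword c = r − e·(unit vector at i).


S = (7, 1, 8), error at position 2, error magnitude e = 8, c = [8, 10, 9, 6, 3].

Step 1: column multipliers v_i = (∏_{j≠i}(α_i − α_j))^{−1} mod 11.
  i = 1 (α = 9): (9−8)(9−3)(9−10)(9−6) = 1·6·(−1)·3 = −18 ≡ 4, so v_1 = 4^{−1} = 3 (mod 11).
  i = 2 (α = 8): (8−9)(8−3)(8−10)(8−6) = (−1)·5·(−2)·2 = 20 ≡ 9, so v_2 = 9^{−1} = 5 (mod 11).
  i = 3 (α = 3): (3−9)(3−8)(3−10)(3−6) = (−6)·(−5)·(−7)·(−3) = 630 ≡ 3, so v_3 = 3^{−1} = 4 (mod 11).
  i = 4 (α = 10): (10−9)(10−8)(10−3)(10−6) = 1·2·7·4 = 56 ≡ 1, so v_4 = 1^{−1} = 1 (mod 11).
  i = 5 (α = 6): (6−9)(6−8)(6−3)(6−10) = (−3)·(−2)·3·(−4) = −72 ≡ 5, so v_5 = 5^{−1} = 9 (mod 11).
  v = [3, 5, 4, 1, 9].
Step 2: syndromes of r = [8, 7, 9, 6, 3] (all sums mod 11).
  S_0 = Σ v_i r_i = 3·8 + 5·7 + 4·9 + 1·6 + 9·3 = 128 ≡ 7.
  S_1 = Σ v_i α_i r_i = 3·9·8 + 5·8·7 + 4·3·9 + 1·10·6 + 9·6·3 = 826 ≡ 1.
  α_i^2 mod 11 = [4, 9, 9, 1, 3].
  S_2 = Σ v_i α_i^2 r_i = 3·4·8 + 5·9·7 + 4·9·9 + 1·1·6 + 9·3·3 = 822 ≡ 8.
  S = (7, 1, 8) ≠ 0, so r is not a codeword (an error is present).
Step 3: locate the error. For a single error e at position i, S_ℓ = v_i·e·α_i^ℓ, so α_err = S_1/S_0.
  S_0^{−1} = 7^{−1} = 8 (mod 11), so α_err = 1·8 = 8 ≡ 8 = α_2. Error position i = 2.
  Consistency check: S_2/S_1 = 8·1 = 8 ≡ 8 = α_err ✓ (single-error assumption holds).
Step 4: error magnitude e = S_0/v_2 = S_0·∏_{j≠2}(α_2 − α_j) = 7·9 = 63 ≡ 8 (mod 11).
Step 5: correct position 2: c_2 = r_2 − e = 7 − 8 ≡ 10 (mod 11). Hence c = [8, 10, 9, 6, 3].
  Check: interpolating c through the α_i gives m(x) = 4 + 9·x (degree < 2) with m(α_i) = c_i for every i, so c is indeed a codeword.


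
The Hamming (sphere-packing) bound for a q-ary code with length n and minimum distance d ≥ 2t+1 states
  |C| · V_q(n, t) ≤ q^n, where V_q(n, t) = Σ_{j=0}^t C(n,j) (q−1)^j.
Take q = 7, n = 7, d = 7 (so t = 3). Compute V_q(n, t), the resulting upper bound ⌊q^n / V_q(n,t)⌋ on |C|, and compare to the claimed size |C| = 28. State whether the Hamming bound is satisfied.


V_q(n, t) = 8359, q^n = 823543, Hamming bound = 98, |C| = 28 ≤ bound (satisfied).

Step 1: Compute V_q(n, t) = Σ_{j=0}^3 C(n, j) (q−1)^j.
  j = 0: C(7,0)·(6)^0 = 1·1 = 1.
  j = 1: C(7,1)·(6)^1 = 7·6 = 42.
  j = 2: C(7,2)·(6)^2 = 21·36 = 756.
  j = 3: C(7,3)·(6)^3 = 35·216 = 7560.
  V_q(n, t) = 1 + 42 + 756 + 7560 = 8359.
Step 2: q^n = 7^7 = 823543.
Step 3: Hamming bound ⌊q^n / V_q(n,t)⌋ = ⌊823543/8359⌋ = 98.
Step 4: Compare |C| = 28 to 98: satisfied.
The claimed |C| lies below the Hamming bound.


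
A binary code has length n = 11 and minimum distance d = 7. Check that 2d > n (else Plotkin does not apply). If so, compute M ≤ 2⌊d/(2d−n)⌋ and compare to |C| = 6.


Plotkin bound M ≤ 4; given |C| = 6 > bound (violated).

Check applicability: 2d = 14, n = 11.
2d − n = 3 > 0, so Plotkin applies.
Compute d/(2d−n) = 7/3 ≈ 2.3333.
⌊d/(2d−n)⌋ = 2.
Plotkin bound: M ≤ 2·2 = 4.
Given |C| = 6, check: VIOLATED.
This |C| is above the Plotkin bound, so no binary code with n = 11, d = 7 and 6 codewords exists.


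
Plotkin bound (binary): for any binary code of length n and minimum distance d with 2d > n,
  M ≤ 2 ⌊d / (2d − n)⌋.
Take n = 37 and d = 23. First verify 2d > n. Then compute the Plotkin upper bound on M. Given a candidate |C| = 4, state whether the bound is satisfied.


Plotkin bound M ≤ 4; given |C| = 4 ≤ bound (satisfied).

Check applicability: 2d = 46, n = 37.
2d − n = 9 > 0, so Plotkin applies.
Compute d/(2d−n) = 23/9 ≈ 2.5556.
⌊d/(2d−n)⌋ = 2.
Plotkin bound: M ≤ 2·2 = 4.
Given |C| = 4, check: satisfied.
This |C| is at the Plotkin bound.


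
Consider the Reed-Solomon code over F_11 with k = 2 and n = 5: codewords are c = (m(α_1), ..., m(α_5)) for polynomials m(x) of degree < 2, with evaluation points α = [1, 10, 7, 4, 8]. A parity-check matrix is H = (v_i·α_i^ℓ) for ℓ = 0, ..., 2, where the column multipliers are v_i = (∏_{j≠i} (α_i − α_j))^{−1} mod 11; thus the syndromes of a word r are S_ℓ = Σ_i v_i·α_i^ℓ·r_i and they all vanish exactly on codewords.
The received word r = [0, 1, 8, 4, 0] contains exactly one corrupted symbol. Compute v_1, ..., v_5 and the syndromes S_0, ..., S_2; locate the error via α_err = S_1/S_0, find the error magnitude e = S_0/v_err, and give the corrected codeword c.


S = (2, 5, 7), error at position 5, error magnitude e = 9, c = [0, 1, 8, 4, 2].

Step 1: column multipliers v_i = (∏_{j≠i}(α_i − α_j))^{−1} mod 11.
  i = 1 (α = 1): (1−10)(1−7)(1−4)(1−8) = (−9)·(−6)·(−3)·(−7) = 1134 ≡ 1, so v_1 = 1^{−1} = 1 (mod 11).
  i = 2 (α = 10): (10−1)(10−7)(10−4)(10−8) = 9·3·6·2 = 324 ≡ 5, so v_2 = 5^{−1} = 9 (mod 11).
  i = 3 (α = 7): (7−1)(7−10)(7−4)(7−8) = 6·(−3)·3·(−1) = 54 ≡ 10, so v_3 = 10^{−1} = 10 (mod 11).
  i = 4 (α = 4): (4−1)(4−10)(4−7)(4−8) = 3·(−6)·(−3)·(−4) = −216 ≡ 4, so v_4 = 4^{−1} = 3 (mod 11).
  i = 5 (α = 8): (8−1)(8−10)(8−7)(8−4) = 7·(−2)·1·4 = −56 ≡ 10, so v_5 = 10^{−1} = 10 (mod 11).
  v = [1, 9, 10, 3, 10].
Step 2: syndromes of r = [0, 1, 8, 4, 0] (all sums mod 11).
  S_0 = Σ v_i r_i = 1·0 + 9·1 + 10·8 + 3·4 + 10·0 = 101 ≡ 2.
  S_1 = Σ v_i α_i r_i = 1·1·0 + 9·10·1 + 10·7·8 + 3·4·4 + 10·8·0 = 698 ≡ 5.
  α_i^2 mod 11 = [1, 1, 5, 5, 9].
  S_2 = Σ v_i α_i^2 r_i = 1·1·0 + 9·1·1 + 10·5·8 + 3·5·4 + 10·9·0 = 469 ≡ 7.
  S = (2, 5, 7) ≠ 0, so r is not a codeword (an error is present).
Step 3: locate the error. For a single error e at position i, S_ℓ = v_i·e·α_i^ℓ, so α_err = S_1/S_0.
  S_0^{−1} = 2^{−1} = 6 (mod 11), so α_err = 5·6 = 30 ≡ 8 = α_5. Error position i = 5.
  Consistency check: S_2/S_1 = 7·9 = 63 ≡ 8 = α_err ✓ (single-error assumption holds).
Step 4: error magnitude e = S_0/v_5 = S_0·∏_{j≠5}(α_5 − α_j) = 2·10 = 20 ≡ 9 (mod 11).
Step 5: correct position 5: c_5 = r_5 − e = 0 − 9 ≡ 2 (mod 11). Hence c = [0, 1, 8, 4, 2].
  Check: interpolating c through the α_i gives m(x) = 6 + 5·x (degree < 2) with m(α_i) = c_i for every i, so c is indeed a codeword.


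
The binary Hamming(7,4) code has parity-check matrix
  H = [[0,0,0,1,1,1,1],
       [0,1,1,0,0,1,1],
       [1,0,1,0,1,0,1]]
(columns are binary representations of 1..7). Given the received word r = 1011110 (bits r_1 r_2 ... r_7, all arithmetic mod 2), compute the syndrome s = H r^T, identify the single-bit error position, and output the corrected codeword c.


s = (1, 0, 1)^T, error position = 5, corrected codeword c = 1011010

Compute s = H r^T mod 2 one row at a time:
  s_1 = 1 + 1 + 1 + 0 = 3 ≡ 1 (mod 2).
  s_2 = 0 + 1 + 1 + 0 = 2 ≡ 0 (mod 2).
  s_3 = 1 + 1 + 1 + 0 = 3 ≡ 1 (mod 2).
s = (1, 0, 1)^T — this equals column 5 of H (binary 101), so error is at position 5.
Correct: flip bit 5 of r = 1011110 to get c = 1011010.


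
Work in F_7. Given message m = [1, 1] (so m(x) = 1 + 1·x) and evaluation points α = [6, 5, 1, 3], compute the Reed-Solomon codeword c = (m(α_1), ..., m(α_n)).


c = [0, 6, 2, 4]

Message polynomial: m(x) = 1 + 1·x (mod 7).
For each evaluation point α_i, compute m(α_i) mod 7:
  α_1 = 6: Horner steps 1 → 0, so m(6) = 0.
  α_2 = 5: Horner steps 1 → 6, so m(5) = 6.
  α_3 = 1: Horner steps 1 → 2, so m(1) = 2.
  α_4 = 3: Horner steps 1 → 4, so m(3) = 4.
Codeword c = [0, 6, 2, 4] ∈ F_7^4.


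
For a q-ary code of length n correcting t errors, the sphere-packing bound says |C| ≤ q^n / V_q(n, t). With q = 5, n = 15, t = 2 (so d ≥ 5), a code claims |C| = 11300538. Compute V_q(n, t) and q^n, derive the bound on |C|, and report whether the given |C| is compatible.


V_q(n, t) = 1741, q^n = 30517578125, Hamming bound = 17528764, |C| = 11300538 ≤ bound (satisfied).

Step 1: Compute V_q(n, t) = Σ_{j=0}^2 C(n, j) (q−1)^j.
  j = 0: C(15,0)·(4)^0 = 1·1 = 1.
  j = 1: C(15,1)·(4)^1 = 15·4 = 60.
  j = 2: C(15,2)·(4)^2 = 105·16 = 1680.
  V_q(n, t) = 1 + 60 + 1680 = 1741.
Step 2: q^n = 5^15 = 30517578125.
Step 3: Hamming bound ⌊q^n / V_q(n,t)⌋ = ⌊30517578125/1741⌋ = 17528764.
Step 4: Compare |C| = 11300538 to 17528764: satisfied.
The claimed |C| lies below the Hamming bound.


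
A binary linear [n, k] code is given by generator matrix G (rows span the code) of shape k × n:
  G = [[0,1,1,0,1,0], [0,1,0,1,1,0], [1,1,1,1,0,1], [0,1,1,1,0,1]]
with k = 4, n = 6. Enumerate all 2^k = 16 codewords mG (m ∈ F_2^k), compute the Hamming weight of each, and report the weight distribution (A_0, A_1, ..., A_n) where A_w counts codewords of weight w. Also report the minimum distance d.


Weight distribution: A_0 = 1, A_1 = 1, A_2 = 2, A_3 = 6, A_4 = 5, A_5 = 1. Minimum distance d = 1.

Enumerate all 2^4 = 16 messages m ∈ F_2^4.
For each, compute codeword c = mG in F_2^6, then tally its weight.
  m = 0000 → c = 000000, weight = 0.
  m = 1000 → c = 011010, weight = 3.
  m = 0100 → c = 010110, weight = 3.
  m = 1100 → c = 001100, weight = 2.
  m = 0010 → c = 111101, weight = 5.
  m = 1010 → c = 100111, weight = 4.
  m = 0110 → c = 101011, weight = 4.
  m = 1110 → c = 110001, weight = 3.
  m = 0001 → c = 011101, weight = 4.
  m = 1001 → c = 000111, weight = 3.
  m = 0101 → c = 001011, weight = 3.
  m = 1101 → c = 010001, weight = 2.
  m = 0011 → c = 100000, weight = 1.
  m = 1011 → c = 111010, weight = 4.
  m = 0111 → c = 110110, weight = 4.
  m = 1111 → c = 101100, weight = 3.
Tally weights:
  weight 0: 1 codewords.
  weight 1: 1 codewords.
  weight 2: 2 codewords.
  weight 3: 6 codewords.
  weight 4: 5 codewords.
  weight 5: 1 codewords.
Minimum distance d = smallest w > 0 with A_w > 0 = 1.
Sanity: Σ A_w = 16 = 2^4 = 16 ✓.


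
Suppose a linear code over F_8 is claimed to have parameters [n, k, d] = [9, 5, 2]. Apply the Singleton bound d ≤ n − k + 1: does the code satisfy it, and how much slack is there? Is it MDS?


Singleton RHS = n − k + 1 = 5, slack = 3, bound satisfied, not MDS.

Singleton bound: d ≤ n − k + 1.
Here n = 9, k = 5, so n − k + 1 = 5.
Given d = 2, check d ≤ 5: YES.
Slack = (n − k + 1) − d = 3.
The code is NOT MDS (slack = 3 > 0).
Description: the claimed parameters are [9, 5, 2]_8; such a code would be non-MDS.


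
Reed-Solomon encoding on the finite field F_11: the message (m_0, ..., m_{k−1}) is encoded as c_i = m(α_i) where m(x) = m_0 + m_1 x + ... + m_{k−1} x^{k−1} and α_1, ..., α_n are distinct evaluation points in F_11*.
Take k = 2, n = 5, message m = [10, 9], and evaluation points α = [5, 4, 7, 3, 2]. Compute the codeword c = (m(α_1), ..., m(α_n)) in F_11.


c = [0, 2, 7, 4, 6]

Message polynomial: m(x) = 10 + 9·x (mod 11).
For each evaluation point α_i, compute m(α_i) mod 11:
  α_1 = 5: Horner steps 9 → 0, so m(5) = 0.
  α_2 = 4: Horner steps 9 → 2, so m(4) = 2.
  α_3 = 7: Horner steps 9 → 7, so m(7) = 7.
  α_4 = 3: Horner steps 9 → 4, so m(3) = 4.
  α_5 = 2: Horner steps 9 → 6, so m(2) = 6.
Codeword c = [0, 2, 7, 4, 6] ∈ F_11^5.


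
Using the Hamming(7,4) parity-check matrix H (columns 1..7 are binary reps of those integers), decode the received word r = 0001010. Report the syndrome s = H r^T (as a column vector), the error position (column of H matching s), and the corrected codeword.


s = (0, 1, 0)^T, error position = 2, corrected codeword c = 0101010

Compute s = H r^T mod 2 one row at a time:
  s_1 = 1 + 0 + 1 + 0 = 2 ≡ 0 (mod 2).
  s_2 = 0 + 0 + 1 + 0 = 1 ≡ 1 (mod 2).
  s_3 = 0 + 0 + 0 + 0 = 0 ≡ 0 (mod 2).
s = (0, 1, 0)^T — this equals column 2 of H (binary 010), so error is at position 2.
Correct: flip bit 2 of r = 0001010 to get c = 0101010.


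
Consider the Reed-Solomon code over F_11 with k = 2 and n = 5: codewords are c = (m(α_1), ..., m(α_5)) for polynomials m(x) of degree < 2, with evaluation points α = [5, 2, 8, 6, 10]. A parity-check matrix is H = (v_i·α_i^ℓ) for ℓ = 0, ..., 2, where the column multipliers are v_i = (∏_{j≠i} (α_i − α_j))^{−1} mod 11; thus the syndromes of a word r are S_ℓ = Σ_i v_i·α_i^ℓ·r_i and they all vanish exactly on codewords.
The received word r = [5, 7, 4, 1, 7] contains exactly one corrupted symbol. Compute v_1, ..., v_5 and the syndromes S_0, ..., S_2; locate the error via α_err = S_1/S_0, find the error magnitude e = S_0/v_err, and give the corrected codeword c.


S = (3, 6, 1), error at position 2, error magnitude e = 1, c = [5, 6, 4, 1, 7].

Step 1: column multipliers v_i = (∏_{j≠i}(α_i − α_j))^{−1} mod 11.
  i = 1 (α = 5): (5−2)(5−8)(5−6)(5−10) = 3·(−3)·(−1)·(−5) = −45 ≡ 10, so v_1 = 10^{−1} = 10 (mod 11).
  i = 2 (α = 2): (2−5)(2−8)(2−6)(2−10) = (−3)·(−6)·(−4)·(−8) = 576 ≡ 4, so v_2 = 4^{−1} = 3 (mod 11).
  i = 3 (α = 8): (8−5)(8−2)(8−6)(8−10) = 3·6·2·(−2) = −72 ≡ 5, so v_3 = 5^{−1} = 9 (mod 11).
  i = 4 (α = 6): (6−5)(6−2)(6−8)(6−10) = 1·4·(−2)·(−4) = 32 ≡ 10, so v_4 = 10^{−1} = 10 (mod 11).
  i = 5 (α = 10): (10−5)(10−2)(10−8)(10−6) = 5·8·2·4 = 320 ≡ 1, so v_5 = 1^{−1} = 1 (mod 11).
  v = [10, 3, 9, 10, 1].
Step 2: syndromes of r = [5, 7, 4, 1, 7] (all sums mod 11).
  S_0 = Σ v_i r_i = 10·5 + 3·7 + 9·4 + 10·1 + 1·7 = 124 ≡ 3.
  S_1 = Σ v_i α_i r_i = 10·5·5 + 3·2·7 + 9·8·4 + 10·6·1 + 1·10·7 = 710 ≡ 6.
  α_i^2 mod 11 = [3, 4, 9, 3, 1].
  S_2 = Σ v_i α_i^2 r_i = 10·3·5 + 3·4·7 + 9·9·4 + 10·3·1 + 1·1·7 = 595 ≡ 1.
  S = (3, 6, 1) ≠ 0, so r is not a codeword (an error is present).
Step 3: locate the error. For a single error e at position i, S_ℓ = v_i·e·α_i^ℓ, so α_err = S_1/S_0.
  S_0^{−1} = 3^{−1} = 4 (mod 11), so α_err = 6·4 = 24 ≡ 2 = α_2. Error position i = 2.
  Consistency check: S_2/S_1 = 1·2 = 2 ≡ 2 = α_err ✓ (single-error assumption holds).
Step 4: error magnitude e = S_0/v_2 = S_0·∏_{j≠2}(α_2 − α_j) = 3·4 = 12 ≡ 1 (mod 11).
Step 5: correct position 2: c_2 = r_2 − e = 7 − 1 ≡ 6 (mod 11). Hence c = [5, 6, 4, 1, 7].
  Check: interpolating c through the α_i gives m(x) = 3 + 7·x (degree < 2) with m(α_i) = c_i for every i, so c is indeed a codeword.


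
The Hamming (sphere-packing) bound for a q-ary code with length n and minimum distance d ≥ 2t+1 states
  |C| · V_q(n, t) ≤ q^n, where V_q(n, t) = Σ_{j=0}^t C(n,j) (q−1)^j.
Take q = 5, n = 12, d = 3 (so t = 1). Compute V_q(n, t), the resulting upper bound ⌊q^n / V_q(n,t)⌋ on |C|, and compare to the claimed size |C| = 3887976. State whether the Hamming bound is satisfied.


V_q(n, t) = 49, q^n = 244140625, Hamming bound = 4982461, |C| = 3887976 ≤ bound (satisfied).

Step 1: Compute V_q(n, t) = Σ_{j=0}^1 C(n, j) (q−1)^j.
  j = 0: C(12,0)·(4)^0 = 1·1 = 1.
  j = 1: C(12,1)·(4)^1 = 12·4 = 48.
  V_q(n, t) = 1 + 48 = 49.
Step 2: q^n = 5^12 = 244140625.
Step 3: Hamming bound ⌊q^n / V_q(n,t)⌋ = ⌊244140625/49⌋ = 4982461.
Step 4: Compare |C| = 3887976 to 4982461: satisfied.
The claimed |C| lies below the Hamming bound.


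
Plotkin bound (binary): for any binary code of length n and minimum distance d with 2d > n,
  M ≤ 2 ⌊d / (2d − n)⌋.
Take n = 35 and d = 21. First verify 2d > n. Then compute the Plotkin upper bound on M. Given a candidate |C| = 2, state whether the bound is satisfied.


Plotkin bound M ≤ 6; given |C| = 2 ≤ bound (satisfied).

Check applicability: 2d = 42, n = 35.
2d − n = 7 > 0, so Plotkin applies.
Compute d/(2d−n) = 21/7 ≈ 3.0000.
⌊d/(2d−n)⌋ = 3.
Plotkin bound: M ≤ 2·3 = 6.
Given |C| = 2, check: satisfied.
This |C| is below the Plotkin bound.


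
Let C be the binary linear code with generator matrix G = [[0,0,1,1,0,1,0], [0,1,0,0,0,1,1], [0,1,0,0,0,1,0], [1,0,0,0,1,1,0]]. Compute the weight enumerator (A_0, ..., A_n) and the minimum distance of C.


Weight distribution: A_0 = 1, A_1 = 1, A_2 = 1, A_3 = 5, A_4 = 5, A_5 = 1, A_6 = 1, A_7 = 1. Minimum distance d = 1.

Enumerate all 2^4 = 16 messages m ∈ F_2^4.
For each, compute codeword c = mG in F_2^7, then tally its weight.
  m = 0000 → c = 0000000, weight = 0.
  m = 1000 → c = 0011010, weight = 3.
  m = 0100 → c = 0100011, weight = 3.
  m = 1100 → c = 0111001, weight = 4.
  m = 0010 → c = 0100010, weight = 2.
  m = 1010 → c = 0111000, weight = 3.
  m = 0110 → c = 0000001, weight = 1.
  m = 1110 → c = 0011011, weight = 4.
  m = 0001 → c = 1000110, weight = 3.
  m = 1001 → c = 1011100, weight = 4.
  m = 0101 → c = 1100101, weight = 4.
  m = 1101 → c = 1111111, weight = 7.
  m = 0011 → c = 1100100, weight = 3.
  m = 1011 → c = 1111110, weight = 6.
  m = 0111 → c = 1000111, weight = 4.
  m = 1111 → c = 1011101, weight = 5.
Tally weights:
  weight 0: 1 codewords.
  weight 1: 1 codewords.
  weight 2: 1 codewords.
  weight 3: 5 codewords.
  weight 4: 5 codewords.
  weight 5: 1 codewords.
  weight 6: 1 codewords.
  weight 7: 1 codewords.
Minimum distance d = smallest w > 0 with A_w > 0 = 1.
Sanity: Σ A_w = 16 = 2^4 = 16 ✓.


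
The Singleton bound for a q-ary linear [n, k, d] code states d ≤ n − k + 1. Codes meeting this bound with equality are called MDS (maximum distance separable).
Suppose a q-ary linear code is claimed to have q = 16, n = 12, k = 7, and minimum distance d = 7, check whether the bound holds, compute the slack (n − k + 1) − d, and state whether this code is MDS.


Singleton RHS = n − k + 1 = 6, slack = -1, bound violated (no such code; not MDS).

Singleton bound: d ≤ n − k + 1.
Here n = 12, k = 7, so n − k + 1 = 6.
Given d = 7, check d ≤ 6: NO.
Slack = (n − k + 1) − d = -1.
The slack is negative: d = 7 exceeds n − k + 1 = 6 by 1, so the Singleton bound is violated and no linear [12, 7, 7]_16 code can exist. In particular it is not MDS (MDS requires d = n − k + 1 exactly).
Description: the claimed parameters are [12, 7, 7]_16; such a code would be impossible (violates the Singleton bound).


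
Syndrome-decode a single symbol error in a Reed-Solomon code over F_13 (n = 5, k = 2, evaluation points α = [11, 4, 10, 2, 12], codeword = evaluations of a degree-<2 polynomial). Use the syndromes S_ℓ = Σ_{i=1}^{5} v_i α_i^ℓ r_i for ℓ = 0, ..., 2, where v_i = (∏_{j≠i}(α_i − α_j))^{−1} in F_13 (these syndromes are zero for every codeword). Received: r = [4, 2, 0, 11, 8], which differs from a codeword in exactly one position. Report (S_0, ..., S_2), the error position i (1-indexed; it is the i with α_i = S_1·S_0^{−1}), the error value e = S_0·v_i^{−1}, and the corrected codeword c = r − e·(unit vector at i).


S = (3, 6, 12), error at position 4, error magnitude e = 4, c = [4, 2, 0, 7, 8].

Step 1: column multipliers v_i = (∏_{j≠i}(α_i − α_j))^{−1} mod 13.
  i = 1 (α = 11): (11−4)(11−10)(11−2)(11−12) = 7·1·9·(−1) = −63 ≡ 2, so v_1 = 2^{−1} = 7 (mod 13).
  i = 2 (α = 4): (4−11)(4−10)(4−2)(4−12) = (−7)·(−6)·2·(−8) = −672 ≡ 4, so v_2 = 4^{−1} = 10 (mod 13).
  i = 3 (α = 10): (10−11)(10−4)(10−2)(10−12) = (−1)·6·8·(−2) = 96 ≡ 5, so v_3 = 5^{−1} = 8 (mod 13).
  i = 4 (α = 2): (2−11)(2−4)(2−10)(2−12) = (−9)·(−2)·(−8)·(−10) = 1440 ≡ 10, so v_4 = 10^{−1} = 4 (mod 13).
  i = 5 (α = 12): (12−11)(12−4)(12−10)(12−2) = 1·8·2·10 = 160 ≡ 4, so v_5 = 4^{−1} = 10 (mod 13).
  v = [7, 10, 8, 4, 10].
Step 2: syndromes of r = [4, 2, 0, 11, 8] (all sums mod 13).
  S_0 = Σ v_i r_i = 7·4 + 10·2 + 8·0 + 4·11 + 10·8 = 172 ≡ 3.
  S_1 = Σ v_i α_i r_i = 7·11·4 + 10·4·2 + 8·10·0 + 4·2·11 + 10·12·8 = 1436 ≡ 6.
  α_i^2 mod 13 = [4, 3, 9, 4, 1].
  S_2 = Σ v_i α_i^2 r_i = 7·4·4 + 10·3·2 + 8·9·0 + 4·4·11 + 10·1·8 = 428 ≡ 12.
  S = (3, 6, 12) ≠ 0, so r is not a codeword (an error is present).
Step 3: locate the error. For a single error e at position i, S_ℓ = v_i·e·α_i^ℓ, so α_err = S_1/S_0.
  S_0^{−1} = 3^{−1} = 9 (mod 13), so α_err = 6·9 = 54 ≡ 2 = α_4. Error position i = 4.
  Consistency check: S_2/S_1 = 12·11 = 132 ≡ 2 = α_err ✓ (single-error assumption holds).
Step 4: error magnitude e = S_0/v_4 = S_0·∏_{j≠4}(α_4 − α_j) = 3·10 = 30 ≡ 4 (mod 13).
Step 5: correct position 4: c_4 = r_4 − e = 11 − 4 ≡ 7 (mod 13). Hence c = [4, 2, 0, 7, 8].
  Check: interpolating c through the α_i gives m(x) = 12 + 4·x (degree < 2) with m(α_i) = c_i for every i, so c is indeed a codeword.


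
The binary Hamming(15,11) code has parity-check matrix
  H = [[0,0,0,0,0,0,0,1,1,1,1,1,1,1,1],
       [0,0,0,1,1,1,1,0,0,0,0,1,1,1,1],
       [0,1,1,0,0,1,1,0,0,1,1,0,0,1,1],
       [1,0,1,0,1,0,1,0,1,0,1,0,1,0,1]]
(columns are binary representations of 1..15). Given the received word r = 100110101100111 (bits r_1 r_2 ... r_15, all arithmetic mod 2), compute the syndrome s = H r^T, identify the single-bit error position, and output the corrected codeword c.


s = (1, 0, 0, 0)^T, error position = 8, corrected codeword c = 100110111100111

Compute s = H r^T mod 2 one row at a time:
  s_1 = 0 + 1 + 1 + 0 + 0 + 1 + 1 + 1 = 5 ≡ 1 (mod 2).
  s_2 = 1 + 1 + 0 + 1 + 0 + 1 + 1 + 1 = 6 ≡ 0 (mod 2).
  s_3 = 0 + 0 + 0 + 1 + 1 + 0 + 1 + 1 = 4 ≡ 0 (mod 2).
  s_4 = 1 + 0 + 1 + 1 + 1 + 0 + 1 + 1 = 6 ≡ 0 (mod 2).
s = (1, 0, 0, 0)^T — this equals column 8 of H (binary 1000), so error is at position 8.
Correct: flip bit 8 of r = 100110101100111 to get c = 100110111100111.


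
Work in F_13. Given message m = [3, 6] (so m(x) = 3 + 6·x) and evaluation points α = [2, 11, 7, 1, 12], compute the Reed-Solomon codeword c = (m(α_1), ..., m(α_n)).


c = [2, 4, 6, 9, 10]

Message polynomial: m(x) = 3 + 6·x (mod 13).
For each evaluation point α_i, compute m(α_i) mod 13:
  α_1 = 2: Horner steps 6 → 2, so m(2) = 2.
  α_2 = 11: Horner steps 6 → 4, so m(11) = 4.
  α_3 = 7: Horner steps 6 → 6, so m(7) = 6.
  α_4 = 1: Horner steps 6 → 9, so m(1) = 9.
  α_5 = 12: Horner steps 6 → 10, so m(12) = 10.
Codeword c = [2, 4, 6, 9, 10] ∈ F_13^5.


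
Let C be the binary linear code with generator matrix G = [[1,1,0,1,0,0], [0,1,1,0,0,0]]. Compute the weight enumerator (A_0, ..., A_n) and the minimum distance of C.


Weight distribution: A_0 = 1, A_2 = 1, A_3 = 2. Minimum distance d = 2.

Enumerate all 2^2 = 4 messages m ∈ F_2^2.
For each, compute codeword c = mG in F_2^6, then tally its weight.
  m = 00 → c = 000000, weight = 0.
  m = 10 → c = 110100, weight = 3.
  m = 01 → c = 011000, weight = 2.
  m = 11 → c = 101100, weight = 3.
Tally weights:
  weight 0: 1 codewords.
  weight 2: 1 codewords.
  weight 3: 2 codewords.
Minimum distance d = smallest w > 0 with A_w > 0 = 2.
Sanity: Σ A_w = 4 = 2^2 = 4 ✓.


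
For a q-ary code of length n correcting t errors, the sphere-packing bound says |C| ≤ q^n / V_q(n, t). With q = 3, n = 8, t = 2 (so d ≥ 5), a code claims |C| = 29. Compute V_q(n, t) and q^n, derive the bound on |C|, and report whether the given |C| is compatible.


V_q(n, t) = 129, q^n = 6561, Hamming bound = 50, |C| = 29 ≤ bound (satisfied).

Step 1: Compute V_q(n, t) = Σ_{j=0}^2 C(n, j) (q−1)^j.
  j = 0: C(8,0)·(2)^0 = 1·1 = 1.
  j = 1: C(8,1)·(2)^1 = 8·2 = 16.
  j = 2: C(8,2)·(2)^2 = 28·4 = 112.
  V_q(n, t) = 1 + 16 + 112 = 129.
Step 2: q^n = 3^8 = 6561.
Step 3: Hamming bound ⌊q^n / V_q(n,t)⌋ = ⌊6561/129⌋ = 50.
Step 4: Compare |C| = 29 to 50: satisfied.
The claimed |C| lies below the Hamming bound.


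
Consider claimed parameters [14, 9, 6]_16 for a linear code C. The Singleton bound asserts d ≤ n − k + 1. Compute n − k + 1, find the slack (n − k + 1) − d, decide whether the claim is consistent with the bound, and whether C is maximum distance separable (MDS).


Singleton RHS = n − k + 1 = 6, slack = 0, bound satisfied, MDS.

Singleton bound: d ≤ n − k + 1.
Here n = 14, k = 9, so n − k + 1 = 6.
Given d = 6, check d ≤ 6: YES.
Slack = (n − k + 1) − d = 0.
The code is MDS (slack = 0).
Description: the claimed parameters are [14, 9, 6]_16; such a code would be MDS (meets Singleton bound).


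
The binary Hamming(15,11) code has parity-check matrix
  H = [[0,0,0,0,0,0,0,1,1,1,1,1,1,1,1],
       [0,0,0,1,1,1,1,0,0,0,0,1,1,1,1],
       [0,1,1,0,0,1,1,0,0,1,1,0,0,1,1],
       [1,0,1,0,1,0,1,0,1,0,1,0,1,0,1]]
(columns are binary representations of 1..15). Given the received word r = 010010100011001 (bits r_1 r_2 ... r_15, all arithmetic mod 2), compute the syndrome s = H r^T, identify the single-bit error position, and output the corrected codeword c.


s = (1, 0, 0, 0)^T, error position = 8, corrected codeword c = 010010110011001

Compute s = H r^T mod 2 one row at a time:
  s_1 = 0 + 0 + 0 + 1 + 1 + 0 + 0 + 1 = 3 ≡ 1 (mod 2).
  s_2 = 0 + 1 + 0 + 1 + 1 + 0 + 0 + 1 = 4 ≡ 0 (mod 2).
  s_3 = 1 + 0 + 0 + 1 + 0 + 1 + 0 + 1 = 4 ≡ 0 (mod 2).
  s_4 = 0 + 0 + 1 + 1 + 0 + 1 + 0 + 1 = 4 ≡ 0 (mod 2).
s = (1, 0, 0, 0)^T — this equals column 8 of H (binary 1000), so error is at position 8.
Correct: flip bit 8 of r = 010010100011001 to get c = 010010110011001.


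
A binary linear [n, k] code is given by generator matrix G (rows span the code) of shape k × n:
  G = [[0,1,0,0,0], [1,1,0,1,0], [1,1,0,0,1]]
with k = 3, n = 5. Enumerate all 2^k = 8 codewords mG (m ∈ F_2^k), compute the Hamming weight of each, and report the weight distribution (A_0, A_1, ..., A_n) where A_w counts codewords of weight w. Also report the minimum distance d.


Weight distribution: A_0 = 1, A_1 = 1, A_2 = 3, A_3 = 3. Minimum distance d = 1.

Enumerate all 2^3 = 8 messages m ∈ F_2^3.
For each, compute codeword c = mG in F_2^5, then tally its weight.
  m = 000 → c = 00000, weight = 0.
  m = 100 → c = 01000, weight = 1.
  m = 010 → c = 11010, weight = 3.
  m = 110 → c = 10010, weight = 2.
  m = 001 → c = 11001, weight = 3.
  m = 101 → c = 10001, weight = 2.
  m = 011 → c = 00011, weight = 2.
  m = 111 → c = 01011, weight = 3.
Tally weights:
  weight 0: 1 codewords.
  weight 1: 1 codewords.
  weight 2: 3 codewords.
  weight 3: 3 codewords.
Minimum distance d = smallest w > 0 with A_w > 0 = 1.
Sanity: Σ A_w = 8 = 2^3 = 8 ✓.
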